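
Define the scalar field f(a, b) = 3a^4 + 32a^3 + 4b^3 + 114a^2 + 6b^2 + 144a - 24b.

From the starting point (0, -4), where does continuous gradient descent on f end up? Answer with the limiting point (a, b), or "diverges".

f is separable, so gradient descent decouples: a follows -∂f/∂a, b follows -∂f/∂b.
∂f/∂a = 12(a + 1)(a + 3)(a + 4); at a=0 this is 144, so a decreases.
∂f/∂b = 12(b - 1)(b + 2); at b=-4 this is 120, so b decreases.
The b-coordinate has no critical point in that direction and runs off to infinity.

diverges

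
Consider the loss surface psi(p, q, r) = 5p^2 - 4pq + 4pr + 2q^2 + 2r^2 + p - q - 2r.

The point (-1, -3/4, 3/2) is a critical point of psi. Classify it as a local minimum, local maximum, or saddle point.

local minimum

The Hessian is constant: H = [[10, -4, 4], [-4, 4, 0], [4, 0, 4]].
Leading principal minors: Δ₁ = 10, Δ₂ = 24, Δ₃ = 32.
All leading minors are positive, so H is positive definite: a local minimum.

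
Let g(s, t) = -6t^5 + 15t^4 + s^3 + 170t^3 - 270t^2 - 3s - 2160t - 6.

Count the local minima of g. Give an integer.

g separates as a function of s plus a function of t, so ∇g=0 decouples.
∂g/∂s = 3(s - 1)(s + 1) = 0 at s ∈ {-1, 1}; ∂g/∂t = -30(t - 4)(t - 3)(t + 2)(t + 3) = 0 at t ∈ {-3, -2, 3, 4}.
The Hessian is diagonal: diag(g_ss, g_tt). Second derivatives: g_ss(-1)=-6, g_ss(1)=6; g_tt(-3)=1260, g_tt(-2)=-900, g_tt(3)=900, g_tt(4)=-1260.
Local minima occur where both diagonal entries positive: (1, -3), (1, 3). Count: 2.

2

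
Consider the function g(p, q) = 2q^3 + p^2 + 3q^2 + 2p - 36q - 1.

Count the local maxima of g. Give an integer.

g separates as a function of p plus a function of q, so ∇g=0 decouples.
∂g/∂p = 2(p + 1) = 0 at p ∈ {-1}; ∂g/∂q = 6(q - 2)(q + 3) = 0 at q ∈ {-3, 2}.
The Hessian is diagonal: diag(g_pp, g_qq). Second derivatives: g_pp(-1)=2; g_qq(-3)=-30, g_qq(2)=30.
Local maxima occur where both diagonal entries negative: none. Count: 0.

0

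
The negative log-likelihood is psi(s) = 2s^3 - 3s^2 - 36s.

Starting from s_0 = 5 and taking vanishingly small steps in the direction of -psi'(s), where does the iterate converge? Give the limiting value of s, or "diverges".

psi'(s) = 6(s - 3)(s + 2), so psi'(5) = 84.
Gradient descent moves in the -psi' direction, i.e. s is decreasing.
The nearest critical point in that direction is s = 3, where psi'' = 30 > 0 (a local minimum). The iterate converges there.

3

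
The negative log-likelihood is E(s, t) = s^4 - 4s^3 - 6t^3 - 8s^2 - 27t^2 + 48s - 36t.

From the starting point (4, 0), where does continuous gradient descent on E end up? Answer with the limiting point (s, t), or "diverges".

E is separable, so gradient descent decouples: s follows -∂E/∂s, t follows -∂E/∂t.
∂E/∂s = 4(s - 3)(s - 2)(s + 2); at s=4 this is 48, so s decreases.
∂E/∂t = -18(t + 1)(t + 2); at t=0 this is -36, so t increases.
The t-coordinate has no critical point in that direction and runs off to infinity.

diverges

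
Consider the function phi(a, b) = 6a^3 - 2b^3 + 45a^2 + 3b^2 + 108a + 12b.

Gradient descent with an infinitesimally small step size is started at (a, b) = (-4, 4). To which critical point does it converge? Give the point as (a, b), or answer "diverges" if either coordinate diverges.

diverges

phi is separable, so gradient descent decouples: a follows -∂phi/∂a, b follows -∂phi/∂b.
∂phi/∂a = 18(a + 2)(a + 3); at a=-4 this is 36, so a decreases.
∂phi/∂b = -6(b - 2)(b + 1); at b=4 this is -60, so b increases.
The a-coordinate has no critical point in that direction and runs off to infinity.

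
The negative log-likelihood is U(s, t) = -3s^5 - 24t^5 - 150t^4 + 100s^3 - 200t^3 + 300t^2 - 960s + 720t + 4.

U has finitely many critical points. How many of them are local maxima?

U separates as a function of s plus a function of t, so ∇U=0 decouples.
∂U/∂s = -15(s - 4)(s - 2)(s + 2)(s + 4) = 0 at s ∈ {-4, -2, 2, 4}; ∂U/∂t = -120(t - 1)(t + 1)(t + 2)(t + 3) = 0 at t ∈ {-3, -2, -1, 1}.
The Hessian is diagonal: diag(U_ss, U_tt). Second derivatives: U_ss(-4)=1440, U_ss(-2)=-720, U_ss(2)=720, U_ss(4)=-1440; U_tt(-3)=960, U_tt(-2)=-360, U_tt(-1)=480, U_tt(1)=-2880.
Local maxima occur where both diagonal entries negative: (-2, -2), (-2, 1), (4, -2), (4, 1). Count: 4.

4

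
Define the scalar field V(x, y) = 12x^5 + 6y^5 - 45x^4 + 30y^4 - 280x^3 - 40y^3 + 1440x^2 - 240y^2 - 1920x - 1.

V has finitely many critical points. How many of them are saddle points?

V separates as a function of x plus a function of y, so ∇V=0 decouples.
∂V/∂x = 60(x - 4)(x - 2)(x - 1)(x + 4) = 0 at x ∈ {-4, 1, 2, 4}; ∂V/∂y = 30y(y - 2)(y + 2)(y + 4) = 0 at y ∈ {-4, -2, 0, 2}.
The Hessian is diagonal: diag(V_xx, V_yy). Second derivatives: V_xx(-4)=-14400, V_xx(1)=900, V_xx(2)=-720, V_xx(4)=2880; V_yy(-4)=-1440, V_yy(-2)=480, V_yy(0)=-480, V_yy(2)=1440.
Saddle points occur where the two diagonal entries have opposite signs: (-4, -2), (-4, 2), (1, -4), (1, 0), (2, -2), (2, 2), (4, -4), (4, 0). Count: 8.

8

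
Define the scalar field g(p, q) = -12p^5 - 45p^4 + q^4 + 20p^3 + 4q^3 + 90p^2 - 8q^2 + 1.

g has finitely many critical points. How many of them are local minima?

4

g separates as a function of p plus a function of q, so ∇g=0 decouples.
∂g/∂p = -60p(p - 1)(p + 1)(p + 3) = 0 at p ∈ {-3, -1, 0, 1}; ∂g/∂q = 4q(q - 1)(q + 4) = 0 at q ∈ {-4, 0, 1}.
The Hessian is diagonal: diag(g_pp, g_qq). Second derivatives: g_pp(-3)=1440, g_pp(-1)=-240, g_pp(0)=180, g_pp(1)=-480; g_qq(-4)=80, g_qq(0)=-16, g_qq(1)=20.
Local minima occur where both diagonal entries positive: (-3, -4), (-3, 1), (0, -4), (0, 1). Count: 4.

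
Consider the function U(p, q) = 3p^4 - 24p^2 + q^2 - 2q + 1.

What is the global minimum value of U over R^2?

-48

U(p,q) separates as A(p) + B(q) + 1, so its minimum is min A + min B + 1.
A'(p) = 12p(p - 2)(p + 2) vanishes at p ∈ {-2, 0, 2}; B'(q) = 2q - 2 vanishes at q ∈ {1}.
Local minima of A (where A''>0): A(-2)=-48, A(2)=-48. Local minima of B: B(1)=-1.
So the global minimum of U is A(-2) + B(1) + 1 = -48 − 1 + 1 = -48, attained at (-2, 1).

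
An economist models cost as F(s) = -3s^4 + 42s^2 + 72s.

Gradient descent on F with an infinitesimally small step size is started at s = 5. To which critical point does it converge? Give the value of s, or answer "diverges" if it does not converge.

diverges

F'(s) = -12(s - 3)(s + 1)(s + 2), so F'(5) = -1008.
Gradient descent moves in the -F' direction, i.e. s is increasing.
There is no critical point above s=5, and F' keeps the same sign, so the iterate runs off to +∞.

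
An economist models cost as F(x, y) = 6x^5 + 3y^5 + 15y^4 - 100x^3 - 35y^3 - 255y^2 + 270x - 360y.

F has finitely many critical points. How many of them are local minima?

F separates as a function of x plus a function of y, so ∇F=0 decouples.
∂F/∂x = 30(x - 3)(x - 1)(x + 1)(x + 3) = 0 at x ∈ {-3, -1, 1, 3}; ∂F/∂y = 15(y - 3)(y + 1)(y + 2)(y + 4) = 0 at y ∈ {-4, -2, -1, 3}.
The Hessian is diagonal: diag(F_xx, F_yy). Second derivatives: F_xx(-3)=-1440, F_xx(-1)=480, F_xx(1)=-480, F_xx(3)=1440; F_yy(-4)=-630, F_yy(-2)=150, F_yy(-1)=-180, F_yy(3)=2100.
Local minima occur where both diagonal entries positive: (-1, -2), (-1, 3), (3, -2), (3, 3). Count: 4.

4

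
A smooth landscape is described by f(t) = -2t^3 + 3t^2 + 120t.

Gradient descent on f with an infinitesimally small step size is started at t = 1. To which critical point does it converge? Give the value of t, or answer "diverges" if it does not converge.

f'(t) = -6(t - 5)(t + 4), so f'(1) = 120.
Gradient descent moves in the -f' direction, i.e. t is decreasing.
The nearest critical point in that direction is t = -4, where f'' = 54 > 0 (a local minimum). The iterate converges there.

-4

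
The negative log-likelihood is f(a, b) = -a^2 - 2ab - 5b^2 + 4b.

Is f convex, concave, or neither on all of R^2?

concave

f is quadratic, so its Hessian is the constant matrix H = [[-2, -2], [-2, -10]].
det(H) = 16, tr(H) = -12.
det(H) > 0 and tr(H) < 0, so H is negative definite everywhere: concave.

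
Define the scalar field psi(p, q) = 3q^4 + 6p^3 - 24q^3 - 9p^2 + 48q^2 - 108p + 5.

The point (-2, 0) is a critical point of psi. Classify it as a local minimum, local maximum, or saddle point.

The mixed partial ∂²psi/∂p∂q is 0, so the Hessian at any point is diag(psi_pp, psi_qq) = diag(18(2p - 1), 12(3q^2 - 12q + 8)).
At (-2, 0): H = diag(-90, 96).
The eigenvalues have opposite signs, so H is indefinite: a saddle point.

saddle point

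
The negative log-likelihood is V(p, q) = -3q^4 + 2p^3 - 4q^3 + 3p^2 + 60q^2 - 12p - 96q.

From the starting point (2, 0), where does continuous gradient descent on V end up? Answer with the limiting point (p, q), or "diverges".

(1, 1)

V is separable, so gradient descent decouples: p follows -∂V/∂p, q follows -∂V/∂q.
∂V/∂p = 6(p - 1)(p + 2); at p=2 this is 24, so p decreases.
∂V/∂q = -12(q - 2)(q - 1)(q + 4); at q=0 this is -96, so q increases.
p converges to its nearest critical value 1 (a local min of the p-part); q converges to 1. The iterate converges to (1, 1).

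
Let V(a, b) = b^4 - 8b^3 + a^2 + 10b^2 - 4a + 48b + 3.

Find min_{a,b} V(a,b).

-30

V(a,b) separates as P(a) + Q(b) + 3, so its minimum is min P + min Q + 3.
P'(a) = 2a - 4 vanishes at a ∈ {2}; Q'(b) = 4(b - 4)(b - 3)(b + 1) vanishes at b ∈ {-1, 3, 4}.
Local minima of P (where P''>0): P(2)=-4. Local minima of Q: Q(-1)=-29, Q(4)=96.
So the global minimum of V is P(2) + Q(-1) + 3 = -4 − 29 + 3 = -30, attained at (2, -1).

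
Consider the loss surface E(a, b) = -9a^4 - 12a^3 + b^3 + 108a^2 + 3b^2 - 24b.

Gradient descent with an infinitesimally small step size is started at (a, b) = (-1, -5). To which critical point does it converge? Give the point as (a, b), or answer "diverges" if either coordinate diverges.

diverges

E is separable, so gradient descent decouples: a follows -∂E/∂a, b follows -∂E/∂b.
∂E/∂a = -36a(a - 2)(a + 3); at a=-1 this is -216, so a increases.
∂E/∂b = 3(b - 2)(b + 4); at b=-5 this is 21, so b decreases.
The b-coordinate has no critical point in that direction and runs off to infinity.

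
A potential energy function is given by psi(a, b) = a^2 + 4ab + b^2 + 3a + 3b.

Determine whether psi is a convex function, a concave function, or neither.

psi is quadratic, so its Hessian is the constant matrix H = [[2, 4], [4, 2]].
det(H) = -12, tr(H) = 4.
det(H) < 0, so H is indefinite: neither convex nor concave.

neither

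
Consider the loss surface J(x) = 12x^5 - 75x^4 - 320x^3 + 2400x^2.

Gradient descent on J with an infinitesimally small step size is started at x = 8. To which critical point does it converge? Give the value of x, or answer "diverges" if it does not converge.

5

J'(x) = 60x(x - 5)(x - 4)(x + 4), so J'(8) = 69120.
Gradient descent moves in the -J' direction, i.e. x is decreasing.
The nearest critical point in that direction is x = 5, where J'' = 2700 > 0 (a local minimum). The iterate converges there.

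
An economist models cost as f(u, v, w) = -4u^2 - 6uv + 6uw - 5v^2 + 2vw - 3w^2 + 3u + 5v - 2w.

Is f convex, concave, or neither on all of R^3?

concave

f is quadratic, so its Hessian is the constant matrix H = [[-8, -6, 6], [-6, -10, 2], [6, 2, -6]].
Leading principal minors: -8, 44, -16.
Signs alternate −, +, − ⇒ H ≺ 0 ⇒ concave.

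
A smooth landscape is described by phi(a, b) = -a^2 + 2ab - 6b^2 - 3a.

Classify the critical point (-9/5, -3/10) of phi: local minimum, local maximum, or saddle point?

The Hessian of phi is constant: H = [[-2, 2], [2, -12]].
det(H) = (-2)·(-12) − 2² = 20.
det(H) > 0 and tr(H) = -14 < 0, so H is negative definite and the point is a local maximum.

local maximum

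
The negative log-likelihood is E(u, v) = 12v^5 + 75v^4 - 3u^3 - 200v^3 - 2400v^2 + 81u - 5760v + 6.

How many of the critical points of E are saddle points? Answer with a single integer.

4

E separates as a function of u plus a function of v, so ∇E=0 decouples.
∂E/∂u = -9(u - 3)(u + 3) = 0 at u ∈ {-3, 3}; ∂E/∂v = 60(v - 4)(v + 2)(v + 3)(v + 4) = 0 at v ∈ {-4, -3, -2, 4}.
The Hessian is diagonal: diag(E_uu, E_vv). Second derivatives: E_uu(-3)=54, E_uu(3)=-54; E_vv(-4)=-960, E_vv(-3)=420, E_vv(-2)=-720, E_vv(4)=20160.
Saddle points occur where the two diagonal entries have opposite signs: (-3, -4), (-3, -2), (3, -3), (3, 4). Count: 4.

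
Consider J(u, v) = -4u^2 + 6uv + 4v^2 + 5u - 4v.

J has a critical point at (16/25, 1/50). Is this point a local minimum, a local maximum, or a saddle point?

saddle point

The Hessian of J is constant: H = [[-8, 6], [6, 8]].
det(H) = (-8)·8 − 6² = -100.
Since det(H) < 0, H is indefinite and the critical point is a saddle point.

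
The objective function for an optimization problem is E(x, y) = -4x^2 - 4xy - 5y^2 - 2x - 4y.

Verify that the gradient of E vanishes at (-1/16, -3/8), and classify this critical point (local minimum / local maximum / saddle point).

local maximum

∇E = (-8x - 4y - 2, -4x - 10y - 4); substituting (-1/16, -3/8) gives ∇E = (0, 0), so (-1/16, -3/8) is indeed a critical point.
The Hessian of E is constant: H = [[-8, -4], [-4, -10]].
det(H) = (-8)·(-10) − (-4)² = 64.
det(H) > 0 and tr(H) = -18 < 0, so H is negative definite and the point is a local maximum.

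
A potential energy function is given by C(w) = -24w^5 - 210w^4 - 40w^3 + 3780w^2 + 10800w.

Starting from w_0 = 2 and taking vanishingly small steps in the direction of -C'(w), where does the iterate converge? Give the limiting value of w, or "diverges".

-2

C'(w) = -120(w - 3)(w + 2)(w + 3)(w + 5), so C'(2) = 16800.
Gradient descent moves in the -C' direction, i.e. w is decreasing.
The nearest critical point in that direction is w = -2, where C'' = 1800 > 0 (a local minimum). The iterate converges there.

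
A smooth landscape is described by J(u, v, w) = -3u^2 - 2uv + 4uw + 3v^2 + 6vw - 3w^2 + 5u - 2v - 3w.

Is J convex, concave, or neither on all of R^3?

neither

J is quadratic, so its Hessian is the constant matrix H = [[-6, -2, 4], [-2, 6, 6], [4, 6, -6]].
Leading principal minors: -6, -40, 264.
Neither pattern holds ⇒ H is indefinite ⇒ neither convex nor concave.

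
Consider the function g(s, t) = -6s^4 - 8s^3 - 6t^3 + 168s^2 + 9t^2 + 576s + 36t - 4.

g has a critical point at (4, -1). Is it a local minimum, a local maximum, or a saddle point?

The mixed partial ∂²g/∂s∂t is 0, so the Hessian at any point is diag(g_ss, g_tt) = diag(24(-3s^2 - 2s + 14), 18(-2t + 1)).
At (4, -1): H = diag(-1008, 54).
The eigenvalues have opposite signs, so H is indefinite: a saddle point.

saddle point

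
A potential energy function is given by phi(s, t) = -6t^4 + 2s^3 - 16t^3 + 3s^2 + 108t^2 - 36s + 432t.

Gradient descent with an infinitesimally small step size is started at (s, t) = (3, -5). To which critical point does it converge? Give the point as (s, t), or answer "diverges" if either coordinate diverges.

phi is separable, so gradient descent decouples: s follows -∂phi/∂s, t follows -∂phi/∂t.
∂phi/∂s = 6(s - 2)(s + 3); at s=3 this is 36, so s decreases.
∂phi/∂t = -24(t - 3)(t + 2)(t + 3); at t=-5 this is 1152, so t decreases.
The t-coordinate has no critical point in that direction and runs off to infinity.

diverges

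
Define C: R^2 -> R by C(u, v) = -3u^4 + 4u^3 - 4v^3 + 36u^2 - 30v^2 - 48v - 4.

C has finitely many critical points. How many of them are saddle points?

C separates as a function of u plus a function of v, so ∇C=0 decouples.
∂C/∂u = -12u(u - 3)(u + 2) = 0 at u ∈ {-2, 0, 3}; ∂C/∂v = -12(v + 1)(v + 4) = 0 at v ∈ {-4, -1}.
The Hessian is diagonal: diag(C_uu, C_vv). Second derivatives: C_uu(-2)=-120, C_uu(0)=72, C_uu(3)=-180; C_vv(-4)=36, C_vv(-1)=-36.
Saddle points occur where the two diagonal entries have opposite signs: (-2, -4), (0, -1), (3, -4). Count: 3.

3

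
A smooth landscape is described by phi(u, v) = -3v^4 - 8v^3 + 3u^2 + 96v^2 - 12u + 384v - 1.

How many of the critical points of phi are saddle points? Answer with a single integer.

phi separates as a function of u plus a function of v, so ∇phi=0 decouples.
∂phi/∂u = 6(u - 2) = 0 at u ∈ {2}; ∂phi/∂v = -12(v - 4)(v + 2)(v + 4) = 0 at v ∈ {-4, -2, 4}.
The Hessian is diagonal: diag(phi_uu, phi_vv). Second derivatives: phi_uu(2)=6; phi_vv(-4)=-192, phi_vv(-2)=144, phi_vv(4)=-576.
Saddle points occur where the two diagonal entries have opposite signs: (2, -4), (2, 4). Count: 2.

2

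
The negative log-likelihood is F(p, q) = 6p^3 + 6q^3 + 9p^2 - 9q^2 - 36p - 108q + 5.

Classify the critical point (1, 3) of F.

The mixed partial ∂²F/∂p∂q is 0, so the Hessian at any point is diag(F_pp, F_qq) = diag(18(2p + 1), 18(2q - 1)).
At (1, 3): H = diag(54, 90).
Both eigenvalues are positive, so H is positive definite: a local minimum.

local minimum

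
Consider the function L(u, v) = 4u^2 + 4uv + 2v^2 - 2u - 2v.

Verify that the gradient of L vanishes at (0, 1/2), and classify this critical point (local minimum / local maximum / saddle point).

∇L = (8u + 4v - 2, 4u + 4v - 2); substituting (0, 1/2) gives ∇L = (0, 0), so (0, 1/2) is indeed a critical point.
The Hessian of L is constant: H = [[8, 4], [4, 4]].
det(H) = 8·4 − 4² = 16.
det(H) > 0 and tr(H) = 12 > 0, so H is positive definite and the point is a local minimum.

local minimum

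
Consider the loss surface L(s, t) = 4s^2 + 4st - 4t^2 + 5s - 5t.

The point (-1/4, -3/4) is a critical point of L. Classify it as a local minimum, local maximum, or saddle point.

The Hessian of L is constant: H = [[8, 4], [4, -8]].
det(H) = 8·(-8) − 4² = -80.
Since det(H) < 0, H is indefinite and the critical point is a saddle point.

saddle point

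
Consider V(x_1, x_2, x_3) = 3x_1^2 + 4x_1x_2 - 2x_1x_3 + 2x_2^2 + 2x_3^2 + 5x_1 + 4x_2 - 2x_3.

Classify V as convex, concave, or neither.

convex

V is quadratic, so its Hessian is the constant matrix H = [[6, 4, -2], [4, 4, 0], [-2, 0, 4]].
Leading principal minors: 6, 8, 16.
All positive ⇒ H ≻ 0 ⇒ convex.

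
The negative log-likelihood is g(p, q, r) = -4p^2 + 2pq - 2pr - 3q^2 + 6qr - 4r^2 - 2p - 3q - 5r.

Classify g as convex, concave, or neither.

g is quadratic, so its Hessian is the constant matrix H = [[-8, 2, -2], [2, -6, 6], [-2, 6, -8]].
Leading principal minors: -8, 44, -88.
Signs alternate −, +, − ⇒ H ≺ 0 ⇒ concave.

concave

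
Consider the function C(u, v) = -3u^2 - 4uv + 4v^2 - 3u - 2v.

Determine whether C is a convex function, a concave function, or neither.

neither

C is quadratic, so its Hessian is the constant matrix H = [[-6, -4], [-4, 8]].
det(H) = -64, tr(H) = 2.
det(H) < 0, so H is indefinite: neither convex nor concave.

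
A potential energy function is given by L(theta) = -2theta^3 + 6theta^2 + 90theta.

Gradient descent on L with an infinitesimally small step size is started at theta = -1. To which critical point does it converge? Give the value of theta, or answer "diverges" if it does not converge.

-3

L'(theta) = -6(theta - 5)(theta + 3), so L'(-1) = 72.
Gradient descent moves in the -L' direction, i.e. theta is decreasing.
The nearest critical point in that direction is theta = -3, where L'' = 48 > 0 (a local minimum). The iterate converges there.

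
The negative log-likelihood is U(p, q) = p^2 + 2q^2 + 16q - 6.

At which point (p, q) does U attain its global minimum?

U(p,q) separates as A(p) + B(q) − 6, so its minimum is min A + min B − 6.
A'(p) = 2p vanishes at p ∈ {0}; B'(q) = 4q + 16 vanishes at q ∈ {-4}.
Local minima of A (where A''>0): A(0)=0. Local minima of B: B(-4)=-32.
So the global minimum of U is A(0) + B(-4) − 6 = 0 − 32 − 6 = -38, attained at (0, -4).

(0, -4)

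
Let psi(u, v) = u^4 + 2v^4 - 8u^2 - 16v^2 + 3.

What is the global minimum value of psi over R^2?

-45

psi(u,v) separates as P(u) + Q(v) + 3, so its minimum is min P + min Q + 3.
P'(u) = 4u(u - 2)(u + 2) vanishes at u ∈ {-2, 0, 2}; Q'(v) = 8v(v - 2)(v + 2) vanishes at v ∈ {-2, 0, 2}.
Local minima of P (where P''>0): P(-2)=-16, P(2)=-16. Local minima of Q: Q(-2)=-32, Q(2)=-32.
So the global minimum of psi is P(-2) + Q(-2) + 3 = -16 − 32 + 3 = -45, attained at (-2, -2).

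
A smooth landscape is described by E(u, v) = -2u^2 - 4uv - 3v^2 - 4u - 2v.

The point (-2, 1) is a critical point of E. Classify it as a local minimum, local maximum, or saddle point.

local maximum

The Hessian of E is constant: H = [[-4, -4], [-4, -6]].
det(H) = (-4)·(-6) − (-4)² = 8.
det(H) > 0 and tr(H) = -10 < 0, so H is negative definite and the point is a local maximum.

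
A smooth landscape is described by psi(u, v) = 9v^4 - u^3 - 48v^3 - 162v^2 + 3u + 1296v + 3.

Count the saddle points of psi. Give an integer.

3

psi separates as a function of u plus a function of v, so ∇psi=0 decouples.
∂psi/∂u = -3(u - 1)(u + 1) = 0 at u ∈ {-1, 1}; ∂psi/∂v = 36(v - 4)(v - 3)(v + 3) = 0 at v ∈ {-3, 3, 4}.
The Hessian is diagonal: diag(psi_uu, psi_vv). Second derivatives: psi_uu(-1)=6, psi_uu(1)=-6; psi_vv(-3)=1512, psi_vv(3)=-216, psi_vv(4)=252.
Saddle points occur where the two diagonal entries have opposite signs: (-1, 3), (1, -3), (1, 4). Count: 3.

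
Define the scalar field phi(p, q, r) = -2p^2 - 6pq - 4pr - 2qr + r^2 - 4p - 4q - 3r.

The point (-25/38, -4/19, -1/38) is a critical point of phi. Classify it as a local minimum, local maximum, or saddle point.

The Hessian is constant: H = [[-4, -6, -4], [-6, 0, -2], [-4, -2, 2]].
Leading principal minors: Δ₁ = -4, Δ₂ = -36, Δ₃ = -152.
The minors fit neither the all-positive nor the alternating-sign pattern, so H is indefinite: a saddle point.

saddle point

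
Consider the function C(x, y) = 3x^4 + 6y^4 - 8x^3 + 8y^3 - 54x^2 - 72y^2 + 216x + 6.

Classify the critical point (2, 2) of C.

The mixed partial ∂²C/∂x∂y is 0, so the Hessian at any point is diag(C_xx, C_yy) = diag(12(3x^2 - 4x - 9), 24(3y^2 + 2y - 6)).
At (2, 2): H = diag(-60, 240).
The eigenvalues have opposite signs, so H is indefinite: a saddle point.

saddle point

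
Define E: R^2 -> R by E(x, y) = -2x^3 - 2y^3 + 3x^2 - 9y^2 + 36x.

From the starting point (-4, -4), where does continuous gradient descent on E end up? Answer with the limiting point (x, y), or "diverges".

E is separable, so gradient descent decouples: x follows -∂E/∂x, y follows -∂E/∂y.
∂E/∂x = -6(x - 3)(x + 2); at x=-4 this is -84, so x increases.
∂E/∂y = -6y(y + 3); at y=-4 this is -24, so y increases.
x converges to its nearest critical value -2 (a local min of the x-part); y converges to -3. The iterate converges to (-2, -3).

(-2, -3)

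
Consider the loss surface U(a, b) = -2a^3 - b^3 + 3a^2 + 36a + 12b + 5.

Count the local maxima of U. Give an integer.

1

U separates as a function of a plus a function of b, so ∇U=0 decouples.
∂U/∂a = -6(a - 3)(a + 2) = 0 at a ∈ {-2, 3}; ∂U/∂b = -3(b - 2)(b + 2) = 0 at b ∈ {-2, 2}.
The Hessian is diagonal: diag(U_aa, U_bb). Second derivatives: U_aa(-2)=30, U_aa(3)=-30; U_bb(-2)=12, U_bb(2)=-12.
Local maxima occur where both diagonal entries negative: (3, 2). Count: 1.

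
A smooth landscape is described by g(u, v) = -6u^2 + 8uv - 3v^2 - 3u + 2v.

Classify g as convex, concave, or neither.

g is quadratic, so its Hessian is the constant matrix H = [[-12, 8], [8, -6]].
det(H) = 8, tr(H) = -18.
det(H) > 0 and tr(H) < 0, so H is negative definite everywhere: concave.

concave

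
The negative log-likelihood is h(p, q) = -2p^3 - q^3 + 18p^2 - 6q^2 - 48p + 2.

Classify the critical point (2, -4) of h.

The mixed partial ∂²h/∂p∂q is 0, so the Hessian at any point is diag(h_pp, h_qq) = diag(12(-p + 3), -6(q + 2)).
At (2, -4): H = diag(12, 12).
Both eigenvalues are positive, so H is positive definite: a local minimum.

local minimum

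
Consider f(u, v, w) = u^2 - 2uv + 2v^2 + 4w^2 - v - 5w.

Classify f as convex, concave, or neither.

f is quadratic, so its Hessian is the constant matrix H = [[2, -2, 0], [-2, 4, 0], [0, 0, 8]].
Leading principal minors: 2, 4, 32.
All positive ⇒ H ≻ 0 ⇒ convex.

convex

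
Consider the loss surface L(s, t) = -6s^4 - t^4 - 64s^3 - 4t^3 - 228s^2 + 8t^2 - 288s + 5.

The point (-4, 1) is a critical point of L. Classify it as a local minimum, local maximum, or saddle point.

The mixed partial ∂²L/∂s∂t is 0, so the Hessian at any point is diag(L_ss, L_tt) = diag(-24(3s^2 + 16s + 19), 4(-3t^2 - 6t + 4)).
At (-4, 1): H = diag(-72, -20).
Both eigenvalues are negative, so H is negative definite: a local maximum.

local maximum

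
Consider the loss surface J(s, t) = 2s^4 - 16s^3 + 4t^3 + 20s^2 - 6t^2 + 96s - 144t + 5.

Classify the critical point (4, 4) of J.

The mixed partial ∂²J/∂s∂t is 0, so the Hessian at any point is diag(J_ss, J_tt) = diag(8(3s^2 - 12s + 5), 12(2t - 1)).
At (4, 4): H = diag(40, 84).
Both eigenvalues are positive, so H is positive definite: a local minimum.

local minimum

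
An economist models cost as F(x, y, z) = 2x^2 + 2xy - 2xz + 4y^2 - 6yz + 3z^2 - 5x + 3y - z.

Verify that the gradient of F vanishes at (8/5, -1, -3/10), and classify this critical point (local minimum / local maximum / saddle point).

local minimum

∇F = (4x + 2y - 2z - 5, 2x + 8y - 6z + 3, -2x - 6y + 6z - 1); substituting (8/5, -1, -3/10) gives ∇F = (0, 0, 0), so (8/5, -1, -3/10) is indeed a critical point.
The Hessian is constant: H = [[4, 2, -2], [2, 8, -6], [-2, -6, 6]].
Leading principal minors: Δ₁ = 4, Δ₂ = 28, Δ₃ = 40.
All leading minors are positive, so H is positive definite: a local minimum.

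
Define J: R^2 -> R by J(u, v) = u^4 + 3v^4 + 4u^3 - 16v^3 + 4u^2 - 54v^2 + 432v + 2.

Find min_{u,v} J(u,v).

J(u,v) separates as P(u) + Q(v) + 2, so its minimum is min P + min Q + 2.
P'(u) = 4u(u + 1)(u + 2) vanishes at u ∈ {-2, -1, 0}; Q'(v) = 12(v - 4)(v - 3)(v + 3) vanishes at v ∈ {-3, 3, 4}.
Local minima of P (where P''>0): P(-2)=0, P(0)=0. Local minima of Q: Q(-3)=-1107, Q(4)=608.
So the global minimum of J is P(-2) + Q(-3) + 2 = 0 − 1107 + 2 = -1105, attained at (-2, -3).

-1105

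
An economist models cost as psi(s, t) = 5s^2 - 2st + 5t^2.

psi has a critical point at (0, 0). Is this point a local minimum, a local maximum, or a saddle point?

local minimum

The Hessian of psi is constant: H = [[10, -2], [-2, 10]].
det(H) = 10·10 − (-2)² = 96.
det(H) > 0 and tr(H) = 20 > 0, so H is positive definite and the point is a local minimum.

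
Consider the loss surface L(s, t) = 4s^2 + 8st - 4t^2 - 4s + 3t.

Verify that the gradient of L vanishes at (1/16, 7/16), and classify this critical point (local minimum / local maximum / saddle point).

∇L = (8s + 8t - 4, 8s - 8t + 3); substituting (1/16, 7/16) gives ∇L = (0, 0), so (1/16, 7/16) is indeed a critical point.
The Hessian of L is constant: H = [[8, 8], [8, -8]].
det(H) = 8·(-8) − 8² = -128.
Since det(H) < 0, H is indefinite and the critical point is a saddle point.

saddle point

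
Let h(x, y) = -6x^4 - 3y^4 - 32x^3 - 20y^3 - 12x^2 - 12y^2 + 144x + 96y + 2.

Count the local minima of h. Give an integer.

h separates as a function of x plus a function of y, so ∇h=0 decouples.
∂h/∂x = -24(x - 1)(x + 2)(x + 3) = 0 at x ∈ {-3, -2, 1}; ∂h/∂y = -12(y - 1)(y + 2)(y + 4) = 0 at y ∈ {-4, -2, 1}.
The Hessian is diagonal: diag(h_xx, h_yy). Second derivatives: h_xx(-3)=-96, h_xx(-2)=72, h_xx(1)=-288; h_yy(-4)=-120, h_yy(-2)=72, h_yy(1)=-180.
Local minima occur where both diagonal entries positive: (-2, -2). Count: 1.

1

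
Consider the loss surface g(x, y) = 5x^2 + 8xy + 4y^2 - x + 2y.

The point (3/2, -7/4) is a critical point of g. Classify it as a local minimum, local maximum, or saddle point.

The Hessian of g is constant: H = [[10, 8], [8, 8]].
det(H) = 10·8 − 8² = 16.
det(H) > 0 and tr(H) = 18 > 0, so H is positive definite and the point is a local minimum.

local minimum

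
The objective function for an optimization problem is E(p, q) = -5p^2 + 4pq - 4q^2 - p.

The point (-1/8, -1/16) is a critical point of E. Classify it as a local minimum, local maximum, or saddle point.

The Hessian of E is constant: H = [[-10, 4], [4, -8]].
det(H) = (-10)·(-8) − 4² = 64.
det(H) > 0 and tr(H) = -18 < 0, so H is negative definite and the point is a local maximum.

local maximum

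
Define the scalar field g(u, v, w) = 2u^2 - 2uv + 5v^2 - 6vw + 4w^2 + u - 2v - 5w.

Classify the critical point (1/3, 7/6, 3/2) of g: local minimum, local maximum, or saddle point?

The Hessian is constant: H = [[4, -2, 0], [-2, 10, -6], [0, -6, 8]].
Leading principal minors: Δ₁ = 4, Δ₂ = 36, Δ₃ = 144.
All leading minors are positive, so H is positive definite: a local minimum.

local minimum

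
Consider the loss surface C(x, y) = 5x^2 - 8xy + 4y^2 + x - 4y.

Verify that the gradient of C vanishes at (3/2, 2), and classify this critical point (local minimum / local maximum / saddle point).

∇C = (10x - 8y + 1, -8x + 8y - 4); substituting (3/2, 2) gives ∇C = (0, 0), so (3/2, 2) is indeed a critical point.
The Hessian of C is constant: H = [[10, -8], [-8, 8]].
det(H) = 10·8 − (-8)² = 16.
det(H) > 0 and tr(H) = 18 > 0, so H is positive definite and the point is a local minimum.

local minimum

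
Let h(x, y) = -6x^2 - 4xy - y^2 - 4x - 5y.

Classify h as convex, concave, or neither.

h is quadratic, so its Hessian is the constant matrix H = [[-12, -4], [-4, -2]].
det(H) = 8, tr(H) = -14.
det(H) > 0 and tr(H) < 0, so H is negative definite everywhere: concave.

concave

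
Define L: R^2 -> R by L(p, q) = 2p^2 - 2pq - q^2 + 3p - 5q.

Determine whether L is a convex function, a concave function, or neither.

neither

L is quadratic, so its Hessian is the constant matrix H = [[4, -2], [-2, -2]].
det(H) = -12, tr(H) = 2.
det(H) < 0, so H is indefinite: neither convex nor concave.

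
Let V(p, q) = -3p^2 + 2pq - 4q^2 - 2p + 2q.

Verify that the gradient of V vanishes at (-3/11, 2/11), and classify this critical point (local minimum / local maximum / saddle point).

local maximum

∇V = (-6p + 2q - 2, 2p - 8q + 2); substituting (-3/11, 2/11) gives ∇V = (0, 0), so (-3/11, 2/11) is indeed a critical point.
The Hessian of V is constant: H = [[-6, 2], [2, -8]].
det(H) = (-6)·(-8) − 2² = 44.
det(H) > 0 and tr(H) = -14 < 0, so H is negative definite and the point is a local maximum.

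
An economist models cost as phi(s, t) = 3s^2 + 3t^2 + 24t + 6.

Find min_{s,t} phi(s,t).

-42

phi(s,t) separates as P(s) + Q(t) + 6, so its minimum is min P + min Q + 6.
P'(s) = 6s vanishes at s ∈ {0}; Q'(t) = 6(t + 4) vanishes at t ∈ {-4}.
Local minima of P (where P''>0): P(0)=0. Local minima of Q: Q(-4)=-48.
So the global minimum of phi is P(0) + Q(-4) + 6 = 0 − 48 + 6 = -42, attained at (0, -4).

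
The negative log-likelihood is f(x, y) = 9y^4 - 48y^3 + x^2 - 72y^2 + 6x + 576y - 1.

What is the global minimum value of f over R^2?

-922

f(x,y) separates as P(x) + Q(y) − 1, so its minimum is min P + min Q − 1.
P'(x) = 2x + 6 vanishes at x ∈ {-3}; Q'(y) = 36(y - 4)(y - 2)(y + 2) vanishes at y ∈ {-2, 2, 4}.
Local minima of P (where P''>0): P(-3)=-9. Local minima of Q: Q(-2)=-912, Q(4)=384.
So the global minimum of f is P(-3) + Q(-2) − 1 = -9 − 912 − 1 = -922, attained at (-3, -2).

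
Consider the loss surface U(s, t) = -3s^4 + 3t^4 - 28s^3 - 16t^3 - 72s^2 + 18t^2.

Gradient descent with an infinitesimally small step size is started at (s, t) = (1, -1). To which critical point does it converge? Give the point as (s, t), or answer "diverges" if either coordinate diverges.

U is separable, so gradient descent decouples: s follows -∂U/∂s, t follows -∂U/∂t.
∂U/∂s = -12s(s + 3)(s + 4); at s=1 this is -240, so s increases.
∂U/∂t = 12t(t - 3)(t - 1); at t=-1 this is -96, so t increases.
The s-coordinate has no critical point in that direction and runs off to infinity.

diverges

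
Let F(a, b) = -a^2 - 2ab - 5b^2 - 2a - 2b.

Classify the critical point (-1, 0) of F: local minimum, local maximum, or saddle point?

local maximum

The Hessian of F is constant: H = [[-2, -2], [-2, -10]].
det(H) = (-2)·(-10) − (-2)² = 16.
det(H) > 0 and tr(H) = -12 < 0, so H is negative definite and the point is a local maximum.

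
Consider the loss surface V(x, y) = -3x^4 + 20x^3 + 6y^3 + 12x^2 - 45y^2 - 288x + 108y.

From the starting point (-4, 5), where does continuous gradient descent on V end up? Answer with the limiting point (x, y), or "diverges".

diverges

V is separable, so gradient descent decouples: x follows -∂V/∂x, y follows -∂V/∂y.
∂V/∂x = -12(x - 4)(x - 3)(x + 2); at x=-4 this is 1344, so x decreases.
∂V/∂y = 18(y - 3)(y - 2); at y=5 this is 108, so y decreases.
The x-coordinate has no critical point in that direction and runs off to infinity.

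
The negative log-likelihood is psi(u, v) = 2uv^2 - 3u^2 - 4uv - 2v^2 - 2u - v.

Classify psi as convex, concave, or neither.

The term 2uv^2 is cubic, so the Hessian is not constant.
∂²psi/∂v² = 4u - 4, which takes both signs as u varies (negative for sufficiently negative u). A diagonal entry of the Hessian changing sign means the Hessian is neither positive- nor negative-semidefinite on all of R^2.

neither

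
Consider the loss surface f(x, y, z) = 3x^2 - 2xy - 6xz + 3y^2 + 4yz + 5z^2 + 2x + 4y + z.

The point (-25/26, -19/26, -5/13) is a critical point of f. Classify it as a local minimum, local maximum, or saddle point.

local minimum

The Hessian is constant: H = [[6, -2, -6], [-2, 6, 4], [-6, 4, 10]].
Leading principal minors: Δ₁ = 6, Δ₂ = 32, Δ₃ = 104.
All leading minors are positive, so H is positive definite: a local minimum.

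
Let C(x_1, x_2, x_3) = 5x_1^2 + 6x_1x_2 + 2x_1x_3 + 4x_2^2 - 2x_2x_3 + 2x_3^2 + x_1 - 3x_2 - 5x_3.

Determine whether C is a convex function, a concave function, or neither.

convex

C is quadratic, so its Hessian is the constant matrix H = [[10, 6, 2], [6, 8, -2], [2, -2, 4]].
Leading principal minors: 10, 44, 56.
All positive ⇒ H ≻ 0 ⇒ convex.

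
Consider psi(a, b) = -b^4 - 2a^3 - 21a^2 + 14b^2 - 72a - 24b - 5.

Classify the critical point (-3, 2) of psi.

local maximum

The mixed partial ∂²psi/∂a∂b is 0, so the Hessian at any point is diag(psi_aa, psi_bb) = diag(-6(2a + 7), 4(-3b^2 + 7)).
At (-3, 2): H = diag(-6, -20).
Both eigenvalues are negative, so H is negative definite: a local maximum.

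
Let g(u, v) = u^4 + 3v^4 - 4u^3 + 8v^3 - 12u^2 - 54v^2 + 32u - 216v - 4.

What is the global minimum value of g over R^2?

-743

g(u,v) separates as P(u) + Q(v) − 4, so its minimum is min P + min Q − 4.
P'(u) = 4(u - 4)(u - 1)(u + 2) vanishes at u ∈ {-2, 1, 4}; Q'(v) = 12(v - 3)(v + 2)(v + 3) vanishes at v ∈ {-3, -2, 3}.
Local minima of P (where P''>0): P(-2)=-64, P(4)=-64. Local minima of Q: Q(-3)=189, Q(3)=-675.
So the global minimum of g is P(-2) + Q(3) − 4 = -64 − 675 − 4 = -743, attained at (-2, 3).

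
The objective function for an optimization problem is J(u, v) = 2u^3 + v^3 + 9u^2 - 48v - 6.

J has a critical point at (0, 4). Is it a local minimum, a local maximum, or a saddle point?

local minimum

The mixed partial ∂²J/∂u∂v is 0, so the Hessian at any point is diag(J_uu, J_vv) = diag(6(2u + 3), 6v).
At (0, 4): H = diag(18, 24).
Both eigenvalues are positive, so H is positive definite: a local minimum.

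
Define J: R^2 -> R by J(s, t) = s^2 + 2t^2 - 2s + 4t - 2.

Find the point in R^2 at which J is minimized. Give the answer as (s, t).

(1, -1)

J(s,t) separates as P(s) + Q(t) − 2, so its minimum is min P + min Q − 2.
P'(s) = 2s - 2 vanishes at s ∈ {1}; Q'(t) = 4(t + 1) vanishes at t ∈ {-1}.
Local minima of P (where P''>0): P(1)=-1. Local minima of Q: Q(-1)=-2.
So the global minimum of J is P(1) + Q(-1) − 2 = -1 − 2 − 2 = -5, attained at (1, -1).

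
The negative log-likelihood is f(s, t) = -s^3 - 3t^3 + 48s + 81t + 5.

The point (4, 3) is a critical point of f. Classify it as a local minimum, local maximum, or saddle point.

The mixed partial ∂²f/∂s∂t is 0, so the Hessian at any point is diag(f_ss, f_tt) = diag(-6s, -18t).
At (4, 3): H = diag(-24, -54).
Both eigenvalues are negative, so H is negative definite: a local maximum.

local maximum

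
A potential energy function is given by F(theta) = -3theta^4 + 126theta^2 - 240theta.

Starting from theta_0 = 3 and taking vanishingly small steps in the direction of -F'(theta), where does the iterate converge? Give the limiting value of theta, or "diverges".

F'(theta) = -12(theta - 4)(theta - 1)(theta + 5), so F'(3) = 192.
Gradient descent moves in the -F' direction, i.e. theta is decreasing.
The nearest critical point in that direction is theta = 1, where F'' = 216 > 0 (a local minimum). The iterate converges there.

1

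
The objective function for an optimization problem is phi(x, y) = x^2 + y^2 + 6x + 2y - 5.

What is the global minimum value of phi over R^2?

-15

phi(x,y) separates as P(x) + Q(y) − 5, so its minimum is min P + min Q − 5.
P'(x) = 2x + 6 vanishes at x ∈ {-3}; Q'(y) = 2y + 2 vanishes at y ∈ {-1}.
Local minima of P (where P''>0): P(-3)=-9. Local minima of Q: Q(-1)=-1.
So the global minimum of phi is P(-3) + Q(-1) − 5 = -9 − 1 − 5 = -15, attained at (-3, -1).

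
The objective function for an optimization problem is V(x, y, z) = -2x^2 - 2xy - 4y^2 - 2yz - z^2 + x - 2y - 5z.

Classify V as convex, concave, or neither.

concave

V is quadratic, so its Hessian is the constant matrix H = [[-4, -2, 0], [-2, -8, -2], [0, -2, -2]].
Leading principal minors: -4, 28, -40.
Signs alternate −, +, − ⇒ H ≺ 0 ⇒ concave.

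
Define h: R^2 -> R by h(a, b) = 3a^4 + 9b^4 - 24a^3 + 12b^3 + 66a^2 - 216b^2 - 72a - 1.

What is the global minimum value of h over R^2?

h(a,b) separates as P(a) + Q(b) − 1, so its minimum is min P + min Q − 1.
P'(a) = 12(a - 3)(a - 2)(a - 1) vanishes at a ∈ {1, 2, 3}; Q'(b) = 36b(b - 3)(b + 4) vanishes at b ∈ {-4, 0, 3}.
Local minima of P (where P''>0): P(1)=-27, P(3)=-27. Local minima of Q: Q(-4)=-1920, Q(3)=-891.
So the global minimum of h is P(1) + Q(-4) − 1 = -27 − 1920 − 1 = -1948, attained at (1, -4).

-1948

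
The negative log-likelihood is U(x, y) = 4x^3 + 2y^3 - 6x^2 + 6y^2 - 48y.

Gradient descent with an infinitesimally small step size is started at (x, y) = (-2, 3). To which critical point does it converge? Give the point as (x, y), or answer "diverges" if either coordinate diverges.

diverges

U is separable, so gradient descent decouples: x follows -∂U/∂x, y follows -∂U/∂y.
∂U/∂x = 12x(x - 1); at x=-2 this is 72, so x decreases.
∂U/∂y = 6(y - 2)(y + 4); at y=3 this is 42, so y decreases.
The x-coordinate has no critical point in that direction and runs off to infinity.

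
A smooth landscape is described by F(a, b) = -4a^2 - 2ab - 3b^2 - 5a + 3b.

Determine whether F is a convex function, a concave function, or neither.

F is quadratic, so its Hessian is the constant matrix H = [[-8, -2], [-2, -6]].
det(H) = 44, tr(H) = -14.
det(H) > 0 and tr(H) < 0, so H is negative definite everywhere: concave.

concave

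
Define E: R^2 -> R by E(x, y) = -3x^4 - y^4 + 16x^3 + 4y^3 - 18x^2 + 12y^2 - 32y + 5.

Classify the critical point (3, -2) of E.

local maximum

The mixed partial ∂²E/∂x∂y is 0, so the Hessian at any point is diag(E_xx, E_yy) = diag(12(-3x^2 + 8x - 3), 12(-y^2 + 2y + 2)).
At (3, -2): H = diag(-72, -72).
Both eigenvalues are negative, so H is negative definite: a local maximum.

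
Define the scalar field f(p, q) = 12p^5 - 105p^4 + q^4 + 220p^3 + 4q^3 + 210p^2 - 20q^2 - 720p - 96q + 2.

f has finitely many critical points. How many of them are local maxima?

2

f separates as a function of p plus a function of q, so ∇f=0 decouples.
∂f/∂p = 60(p - 4)(p - 3)(p - 1)(p + 1) = 0 at p ∈ {-1, 1, 3, 4}; ∂f/∂q = 4(q - 3)(q + 2)(q + 4) = 0 at q ∈ {-4, -2, 3}.
The Hessian is diagonal: diag(f_pp, f_qq). Second derivatives: f_pp(-1)=-2400, f_pp(1)=720, f_pp(3)=-480, f_pp(4)=900; f_qq(-4)=56, f_qq(-2)=-40, f_qq(3)=140.
Local maxima occur where both diagonal entries negative: (-1, -2), (3, -2). Count: 2.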